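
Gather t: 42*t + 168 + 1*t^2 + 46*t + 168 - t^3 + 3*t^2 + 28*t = -t^3 + 4*t^2 + 116*t + 336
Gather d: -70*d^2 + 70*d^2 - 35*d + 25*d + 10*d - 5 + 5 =0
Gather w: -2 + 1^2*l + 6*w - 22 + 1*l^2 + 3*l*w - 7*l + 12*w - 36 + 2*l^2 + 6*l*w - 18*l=3*l^2 - 24*l + w*(9*l + 18) - 60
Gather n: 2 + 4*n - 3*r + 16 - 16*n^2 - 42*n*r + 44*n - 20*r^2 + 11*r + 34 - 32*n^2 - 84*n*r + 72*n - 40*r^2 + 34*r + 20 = -48*n^2 + n*(120 - 126*r) - 60*r^2 + 42*r + 72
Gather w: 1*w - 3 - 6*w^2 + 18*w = -6*w^2 + 19*w - 3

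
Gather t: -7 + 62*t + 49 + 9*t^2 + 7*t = 9*t^2 + 69*t + 42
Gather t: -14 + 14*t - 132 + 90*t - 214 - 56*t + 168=48*t - 192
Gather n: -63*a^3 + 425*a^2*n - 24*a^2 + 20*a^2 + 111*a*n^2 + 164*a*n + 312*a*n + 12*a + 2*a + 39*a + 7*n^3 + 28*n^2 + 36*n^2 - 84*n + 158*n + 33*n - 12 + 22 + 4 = -63*a^3 - 4*a^2 + 53*a + 7*n^3 + n^2*(111*a + 64) + n*(425*a^2 + 476*a + 107) + 14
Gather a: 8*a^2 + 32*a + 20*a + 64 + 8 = 8*a^2 + 52*a + 72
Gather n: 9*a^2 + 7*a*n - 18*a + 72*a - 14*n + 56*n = 9*a^2 + 54*a + n*(7*a + 42)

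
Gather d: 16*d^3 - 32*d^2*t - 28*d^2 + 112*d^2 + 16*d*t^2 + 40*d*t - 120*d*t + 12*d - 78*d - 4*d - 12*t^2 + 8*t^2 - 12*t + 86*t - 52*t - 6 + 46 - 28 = 16*d^3 + d^2*(84 - 32*t) + d*(16*t^2 - 80*t - 70) - 4*t^2 + 22*t + 12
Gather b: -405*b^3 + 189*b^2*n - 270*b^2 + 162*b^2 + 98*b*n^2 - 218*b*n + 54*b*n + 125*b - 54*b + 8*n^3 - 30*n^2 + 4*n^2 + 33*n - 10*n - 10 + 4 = -405*b^3 + b^2*(189*n - 108) + b*(98*n^2 - 164*n + 71) + 8*n^3 - 26*n^2 + 23*n - 6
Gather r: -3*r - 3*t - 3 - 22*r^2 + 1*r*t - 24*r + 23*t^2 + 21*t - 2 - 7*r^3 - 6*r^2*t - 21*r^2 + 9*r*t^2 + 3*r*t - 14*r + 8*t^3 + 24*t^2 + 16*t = -7*r^3 + r^2*(-6*t - 43) + r*(9*t^2 + 4*t - 41) + 8*t^3 + 47*t^2 + 34*t - 5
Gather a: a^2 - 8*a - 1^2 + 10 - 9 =a^2 - 8*a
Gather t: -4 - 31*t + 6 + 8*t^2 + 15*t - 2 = 8*t^2 - 16*t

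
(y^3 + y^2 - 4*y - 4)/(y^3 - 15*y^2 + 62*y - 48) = (y^3 + y^2 - 4*y - 4)/(y^3 - 15*y^2 + 62*y - 48)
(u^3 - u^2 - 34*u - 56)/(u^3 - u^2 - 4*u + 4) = (u^2 - 3*u - 28)/(u^2 - 3*u + 2)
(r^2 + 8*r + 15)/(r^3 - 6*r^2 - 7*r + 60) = (r + 5)/(r^2 - 9*r + 20)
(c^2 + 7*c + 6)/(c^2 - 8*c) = (c^2 + 7*c + 6)/(c*(c - 8))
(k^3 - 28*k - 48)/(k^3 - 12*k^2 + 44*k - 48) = (k^2 + 6*k + 8)/(k^2 - 6*k + 8)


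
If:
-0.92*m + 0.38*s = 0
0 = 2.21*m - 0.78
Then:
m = 0.35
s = 0.85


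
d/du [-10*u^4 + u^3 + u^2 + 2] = u*(-40*u^2 + 3*u + 2)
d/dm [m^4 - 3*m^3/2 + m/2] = 4*m^3 - 9*m^2/2 + 1/2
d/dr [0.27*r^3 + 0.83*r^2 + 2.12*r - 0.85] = 0.81*r^2 + 1.66*r + 2.12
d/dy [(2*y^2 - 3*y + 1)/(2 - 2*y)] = -1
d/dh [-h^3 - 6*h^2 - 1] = 3*h*(-h - 4)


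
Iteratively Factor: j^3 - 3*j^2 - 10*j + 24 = (j - 2)*(j^2 - j - 12) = (j - 2)*(j + 3)*(j - 4)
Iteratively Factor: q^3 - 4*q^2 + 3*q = (q)*(q^2 - 4*q + 3) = q*(q - 3)*(q - 1)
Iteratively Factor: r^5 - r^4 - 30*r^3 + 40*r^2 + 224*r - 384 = (r - 2)*(r^4 + r^3 - 28*r^2 - 16*r + 192) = (r - 3)*(r - 2)*(r^3 + 4*r^2 - 16*r - 64) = (r - 3)*(r - 2)*(r + 4)*(r^2 - 16) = (r - 4)*(r - 3)*(r - 2)*(r + 4)*(r + 4)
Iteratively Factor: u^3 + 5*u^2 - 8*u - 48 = (u + 4)*(u^2 + u - 12) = (u - 3)*(u + 4)*(u + 4)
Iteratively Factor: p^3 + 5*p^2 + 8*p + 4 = (p + 1)*(p^2 + 4*p + 4) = (p + 1)*(p + 2)*(p + 2)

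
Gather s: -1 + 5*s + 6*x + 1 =5*s + 6*x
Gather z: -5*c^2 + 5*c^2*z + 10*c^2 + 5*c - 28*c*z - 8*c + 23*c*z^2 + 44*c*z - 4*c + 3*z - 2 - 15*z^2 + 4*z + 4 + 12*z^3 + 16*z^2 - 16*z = 5*c^2 - 7*c + 12*z^3 + z^2*(23*c + 1) + z*(5*c^2 + 16*c - 9) + 2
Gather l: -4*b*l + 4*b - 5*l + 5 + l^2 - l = 4*b + l^2 + l*(-4*b - 6) + 5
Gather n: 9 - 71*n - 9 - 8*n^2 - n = -8*n^2 - 72*n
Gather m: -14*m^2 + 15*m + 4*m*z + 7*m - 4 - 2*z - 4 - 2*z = -14*m^2 + m*(4*z + 22) - 4*z - 8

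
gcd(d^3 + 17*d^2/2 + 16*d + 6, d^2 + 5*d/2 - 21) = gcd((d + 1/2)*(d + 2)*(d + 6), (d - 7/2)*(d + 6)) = d + 6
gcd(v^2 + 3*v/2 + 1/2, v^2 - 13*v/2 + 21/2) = 1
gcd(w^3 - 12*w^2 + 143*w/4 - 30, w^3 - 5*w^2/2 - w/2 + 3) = w - 3/2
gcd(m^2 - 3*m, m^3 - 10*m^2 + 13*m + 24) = m - 3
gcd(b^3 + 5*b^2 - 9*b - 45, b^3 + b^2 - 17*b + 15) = b^2 + 2*b - 15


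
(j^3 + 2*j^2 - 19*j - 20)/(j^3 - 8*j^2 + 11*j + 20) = (j + 5)/(j - 5)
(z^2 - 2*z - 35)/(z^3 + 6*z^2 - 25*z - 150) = (z - 7)/(z^2 + z - 30)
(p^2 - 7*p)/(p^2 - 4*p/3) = 3*(p - 7)/(3*p - 4)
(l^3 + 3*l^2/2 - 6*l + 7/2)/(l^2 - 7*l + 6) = (2*l^2 + 5*l - 7)/(2*(l - 6))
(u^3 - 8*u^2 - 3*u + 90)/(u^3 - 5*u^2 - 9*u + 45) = (u - 6)/(u - 3)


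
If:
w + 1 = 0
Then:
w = -1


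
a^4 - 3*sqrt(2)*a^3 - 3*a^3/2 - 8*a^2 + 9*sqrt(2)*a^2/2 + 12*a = a*(a - 3/2)*(a - 4*sqrt(2))*(a + sqrt(2))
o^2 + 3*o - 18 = (o - 3)*(o + 6)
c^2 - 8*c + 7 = (c - 7)*(c - 1)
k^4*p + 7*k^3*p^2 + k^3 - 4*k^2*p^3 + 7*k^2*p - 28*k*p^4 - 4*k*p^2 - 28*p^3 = (k - 2*p)*(k + 2*p)*(k + 7*p)*(k*p + 1)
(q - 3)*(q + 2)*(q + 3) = q^3 + 2*q^2 - 9*q - 18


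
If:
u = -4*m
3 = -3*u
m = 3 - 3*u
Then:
No Solution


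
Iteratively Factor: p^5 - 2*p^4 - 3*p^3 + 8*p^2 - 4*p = (p - 1)*(p^4 - p^3 - 4*p^2 + 4*p) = (p - 2)*(p - 1)*(p^3 + p^2 - 2*p) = p*(p - 2)*(p - 1)*(p^2 + p - 2) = p*(p - 2)*(p - 1)^2*(p + 2)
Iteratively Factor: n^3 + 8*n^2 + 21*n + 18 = (n + 2)*(n^2 + 6*n + 9) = (n + 2)*(n + 3)*(n + 3)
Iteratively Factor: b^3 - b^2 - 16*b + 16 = (b - 4)*(b^2 + 3*b - 4) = (b - 4)*(b - 1)*(b + 4)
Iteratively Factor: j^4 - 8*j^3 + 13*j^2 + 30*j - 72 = (j - 4)*(j^3 - 4*j^2 - 3*j + 18) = (j - 4)*(j + 2)*(j^2 - 6*j + 9) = (j - 4)*(j - 3)*(j + 2)*(j - 3)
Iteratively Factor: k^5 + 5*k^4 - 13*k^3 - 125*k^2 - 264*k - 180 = (k - 5)*(k^4 + 10*k^3 + 37*k^2 + 60*k + 36) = (k - 5)*(k + 2)*(k^3 + 8*k^2 + 21*k + 18) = (k - 5)*(k + 2)*(k + 3)*(k^2 + 5*k + 6) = (k - 5)*(k + 2)*(k + 3)^2*(k + 2)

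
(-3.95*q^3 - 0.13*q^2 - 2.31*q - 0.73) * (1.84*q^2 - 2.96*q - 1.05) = -7.268*q^5 + 11.4528*q^4 + 0.2819*q^3 + 5.6309*q^2 + 4.5863*q + 0.7665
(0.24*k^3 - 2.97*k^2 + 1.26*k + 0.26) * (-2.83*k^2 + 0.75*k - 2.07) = -0.6792*k^5 + 8.5851*k^4 - 6.2901*k^3 + 6.3571*k^2 - 2.4132*k - 0.5382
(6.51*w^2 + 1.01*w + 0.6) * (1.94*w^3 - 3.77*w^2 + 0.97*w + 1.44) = 12.6294*w^5 - 22.5833*w^4 + 3.671*w^3 + 8.0921*w^2 + 2.0364*w + 0.864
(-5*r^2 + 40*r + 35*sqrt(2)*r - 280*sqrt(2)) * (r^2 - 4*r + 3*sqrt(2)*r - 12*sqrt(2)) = -5*r^4 + 20*sqrt(2)*r^3 + 60*r^3 - 240*sqrt(2)*r^2 + 50*r^2 - 2520*r + 640*sqrt(2)*r + 6720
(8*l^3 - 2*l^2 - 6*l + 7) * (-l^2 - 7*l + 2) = -8*l^5 - 54*l^4 + 36*l^3 + 31*l^2 - 61*l + 14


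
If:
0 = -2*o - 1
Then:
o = -1/2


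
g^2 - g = g*(g - 1)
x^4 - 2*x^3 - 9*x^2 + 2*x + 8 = (x - 4)*(x - 1)*(x + 1)*(x + 2)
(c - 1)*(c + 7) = c^2 + 6*c - 7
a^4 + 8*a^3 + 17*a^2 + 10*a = a*(a + 1)*(a + 2)*(a + 5)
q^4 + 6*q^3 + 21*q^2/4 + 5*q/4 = q*(q + 1/2)^2*(q + 5)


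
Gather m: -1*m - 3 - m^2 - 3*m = -m^2 - 4*m - 3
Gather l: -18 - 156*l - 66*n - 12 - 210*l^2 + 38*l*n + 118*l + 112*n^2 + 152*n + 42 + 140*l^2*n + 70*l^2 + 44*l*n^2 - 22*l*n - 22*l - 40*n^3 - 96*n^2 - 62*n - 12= l^2*(140*n - 140) + l*(44*n^2 + 16*n - 60) - 40*n^3 + 16*n^2 + 24*n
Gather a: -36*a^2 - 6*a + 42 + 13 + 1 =-36*a^2 - 6*a + 56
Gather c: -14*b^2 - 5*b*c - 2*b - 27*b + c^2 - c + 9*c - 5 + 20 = -14*b^2 - 29*b + c^2 + c*(8 - 5*b) + 15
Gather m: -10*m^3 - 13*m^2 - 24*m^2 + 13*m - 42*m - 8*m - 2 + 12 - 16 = -10*m^3 - 37*m^2 - 37*m - 6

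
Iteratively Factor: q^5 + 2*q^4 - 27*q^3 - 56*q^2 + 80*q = (q + 4)*(q^4 - 2*q^3 - 19*q^2 + 20*q) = (q + 4)^2*(q^3 - 6*q^2 + 5*q) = (q - 1)*(q + 4)^2*(q^2 - 5*q) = q*(q - 1)*(q + 4)^2*(q - 5)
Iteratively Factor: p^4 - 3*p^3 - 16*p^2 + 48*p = (p - 3)*(p^3 - 16*p) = (p - 4)*(p - 3)*(p^2 + 4*p) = p*(p - 4)*(p - 3)*(p + 4)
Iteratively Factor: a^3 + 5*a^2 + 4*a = (a + 1)*(a^2 + 4*a) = a*(a + 1)*(a + 4)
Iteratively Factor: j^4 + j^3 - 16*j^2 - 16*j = (j + 4)*(j^3 - 3*j^2 - 4*j) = (j - 4)*(j + 4)*(j^2 + j) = j*(j - 4)*(j + 4)*(j + 1)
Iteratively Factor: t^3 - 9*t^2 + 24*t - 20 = (t - 2)*(t^2 - 7*t + 10) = (t - 2)^2*(t - 5)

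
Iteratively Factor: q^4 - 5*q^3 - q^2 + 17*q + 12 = (q - 4)*(q^3 - q^2 - 5*q - 3) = (q - 4)*(q + 1)*(q^2 - 2*q - 3) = (q - 4)*(q + 1)^2*(q - 3)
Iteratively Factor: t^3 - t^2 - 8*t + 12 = (t + 3)*(t^2 - 4*t + 4) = (t - 2)*(t + 3)*(t - 2)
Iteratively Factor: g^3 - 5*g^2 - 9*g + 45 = (g + 3)*(g^2 - 8*g + 15) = (g - 5)*(g + 3)*(g - 3)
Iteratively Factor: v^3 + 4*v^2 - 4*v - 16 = (v - 2)*(v^2 + 6*v + 8) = (v - 2)*(v + 4)*(v + 2)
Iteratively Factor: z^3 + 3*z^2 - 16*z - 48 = (z + 4)*(z^2 - z - 12) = (z - 4)*(z + 4)*(z + 3)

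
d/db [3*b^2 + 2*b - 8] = 6*b + 2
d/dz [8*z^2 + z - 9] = 16*z + 1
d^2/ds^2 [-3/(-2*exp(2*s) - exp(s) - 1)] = 3*(2*(4*exp(s) + 1)^2*exp(s) - (8*exp(s) + 1)*(2*exp(2*s) + exp(s) + 1))*exp(s)/(2*exp(2*s) + exp(s) + 1)^3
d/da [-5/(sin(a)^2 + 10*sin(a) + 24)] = 10*(sin(a) + 5)*cos(a)/(sin(a)^2 + 10*sin(a) + 24)^2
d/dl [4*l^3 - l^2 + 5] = 2*l*(6*l - 1)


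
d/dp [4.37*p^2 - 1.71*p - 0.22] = 8.74*p - 1.71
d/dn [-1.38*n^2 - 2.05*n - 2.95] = -2.76*n - 2.05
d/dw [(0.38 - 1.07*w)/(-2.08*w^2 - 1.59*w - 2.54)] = (-2.2256*w^2 + 1.5808*w + 3.322)/(4.3264*w^4 + 6.6144*w^3 + 13.0945*w^2 + 8.0772*w + 6.4516)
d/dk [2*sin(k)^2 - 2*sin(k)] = 2*sin(2*k) - 2*cos(k)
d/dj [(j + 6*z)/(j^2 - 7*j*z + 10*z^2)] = (j^2 - 7*j*z + 10*z^2 - (j + 6*z)*(2*j - 7*z))/(j^2 - 7*j*z + 10*z^2)^2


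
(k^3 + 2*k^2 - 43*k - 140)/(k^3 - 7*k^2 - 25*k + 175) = (k + 4)/(k - 5)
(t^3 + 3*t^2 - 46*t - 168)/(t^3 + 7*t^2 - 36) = (t^2 - 3*t - 28)/(t^2 + t - 6)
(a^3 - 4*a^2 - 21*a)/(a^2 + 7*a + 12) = a*(a - 7)/(a + 4)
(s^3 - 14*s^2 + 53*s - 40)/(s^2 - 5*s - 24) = (s^2 - 6*s + 5)/(s + 3)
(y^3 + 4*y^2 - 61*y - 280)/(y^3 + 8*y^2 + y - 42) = (y^2 - 3*y - 40)/(y^2 + y - 6)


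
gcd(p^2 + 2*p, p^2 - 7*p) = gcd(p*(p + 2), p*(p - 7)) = p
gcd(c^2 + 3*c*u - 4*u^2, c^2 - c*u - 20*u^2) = c + 4*u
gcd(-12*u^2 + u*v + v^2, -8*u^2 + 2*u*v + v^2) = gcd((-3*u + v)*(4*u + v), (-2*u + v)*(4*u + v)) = 4*u + v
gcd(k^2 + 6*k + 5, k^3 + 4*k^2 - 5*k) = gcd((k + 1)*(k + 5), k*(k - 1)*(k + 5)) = k + 5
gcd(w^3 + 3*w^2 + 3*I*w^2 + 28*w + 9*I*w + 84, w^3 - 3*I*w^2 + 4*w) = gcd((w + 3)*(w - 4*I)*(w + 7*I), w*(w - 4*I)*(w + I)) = w - 4*I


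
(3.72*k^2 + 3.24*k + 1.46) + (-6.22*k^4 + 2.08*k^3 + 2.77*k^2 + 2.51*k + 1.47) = -6.22*k^4 + 2.08*k^3 + 6.49*k^2 + 5.75*k + 2.93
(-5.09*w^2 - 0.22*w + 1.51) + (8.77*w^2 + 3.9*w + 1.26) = 3.68*w^2 + 3.68*w + 2.77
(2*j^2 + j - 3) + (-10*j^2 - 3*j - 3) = -8*j^2 - 2*j - 6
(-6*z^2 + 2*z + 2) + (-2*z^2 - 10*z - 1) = -8*z^2 - 8*z + 1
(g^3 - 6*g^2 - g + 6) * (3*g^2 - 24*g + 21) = 3*g^5 - 42*g^4 + 162*g^3 - 84*g^2 - 165*g + 126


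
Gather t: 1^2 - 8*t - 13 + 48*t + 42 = 40*t + 30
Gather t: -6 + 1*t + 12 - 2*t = 6 - t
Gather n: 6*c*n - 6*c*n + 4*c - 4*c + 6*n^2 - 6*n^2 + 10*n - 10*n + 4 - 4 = 0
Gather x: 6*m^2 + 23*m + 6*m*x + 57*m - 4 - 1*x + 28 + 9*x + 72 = 6*m^2 + 80*m + x*(6*m + 8) + 96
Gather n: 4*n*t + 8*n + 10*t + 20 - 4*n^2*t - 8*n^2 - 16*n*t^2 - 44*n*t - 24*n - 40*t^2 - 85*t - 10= n^2*(-4*t - 8) + n*(-16*t^2 - 40*t - 16) - 40*t^2 - 75*t + 10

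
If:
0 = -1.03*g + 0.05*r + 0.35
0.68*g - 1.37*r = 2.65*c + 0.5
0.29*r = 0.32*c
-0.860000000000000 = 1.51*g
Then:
No Solution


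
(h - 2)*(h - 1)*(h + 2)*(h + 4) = h^4 + 3*h^3 - 8*h^2 - 12*h + 16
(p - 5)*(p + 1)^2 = p^3 - 3*p^2 - 9*p - 5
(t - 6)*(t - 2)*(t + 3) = t^3 - 5*t^2 - 12*t + 36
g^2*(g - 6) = g^3 - 6*g^2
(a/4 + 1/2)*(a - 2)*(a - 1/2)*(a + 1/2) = a^4/4 - 17*a^2/16 + 1/4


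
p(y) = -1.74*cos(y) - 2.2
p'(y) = 1.74*sin(y)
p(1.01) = -3.13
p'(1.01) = 1.47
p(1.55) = -2.24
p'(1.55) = 1.74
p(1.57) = -2.20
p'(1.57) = 1.74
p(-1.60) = -2.15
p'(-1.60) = -1.74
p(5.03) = -2.74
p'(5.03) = -1.65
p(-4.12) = -1.23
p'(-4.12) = 1.44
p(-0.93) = -3.24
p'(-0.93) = -1.39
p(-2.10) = -1.32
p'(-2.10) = -1.50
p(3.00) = -0.48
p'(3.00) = 0.25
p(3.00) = -0.48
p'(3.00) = 0.25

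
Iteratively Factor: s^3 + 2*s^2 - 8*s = (s)*(s^2 + 2*s - 8) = s*(s + 4)*(s - 2)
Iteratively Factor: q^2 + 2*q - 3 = (q + 3)*(q - 1)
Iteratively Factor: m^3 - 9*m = (m)*(m^2 - 9) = m*(m + 3)*(m - 3)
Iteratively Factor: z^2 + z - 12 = (z - 3)*(z + 4)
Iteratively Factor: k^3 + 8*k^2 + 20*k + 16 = (k + 2)*(k^2 + 6*k + 8) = (k + 2)^2*(k + 4)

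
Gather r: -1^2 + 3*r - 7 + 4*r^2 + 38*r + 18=4*r^2 + 41*r + 10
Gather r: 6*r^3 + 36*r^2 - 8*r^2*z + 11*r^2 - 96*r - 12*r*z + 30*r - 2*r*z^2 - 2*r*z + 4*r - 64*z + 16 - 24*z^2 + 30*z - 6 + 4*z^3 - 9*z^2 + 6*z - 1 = 6*r^3 + r^2*(47 - 8*z) + r*(-2*z^2 - 14*z - 62) + 4*z^3 - 33*z^2 - 28*z + 9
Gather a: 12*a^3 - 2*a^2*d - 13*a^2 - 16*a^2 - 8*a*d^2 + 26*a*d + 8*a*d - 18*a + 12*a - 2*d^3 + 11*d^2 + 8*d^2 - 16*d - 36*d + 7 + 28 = 12*a^3 + a^2*(-2*d - 29) + a*(-8*d^2 + 34*d - 6) - 2*d^3 + 19*d^2 - 52*d + 35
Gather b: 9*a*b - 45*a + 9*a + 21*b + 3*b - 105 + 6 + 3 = -36*a + b*(9*a + 24) - 96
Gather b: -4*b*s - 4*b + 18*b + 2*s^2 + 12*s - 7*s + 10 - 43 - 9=b*(14 - 4*s) + 2*s^2 + 5*s - 42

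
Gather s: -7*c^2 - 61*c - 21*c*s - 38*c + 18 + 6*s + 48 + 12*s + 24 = -7*c^2 - 99*c + s*(18 - 21*c) + 90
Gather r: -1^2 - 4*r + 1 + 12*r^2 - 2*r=12*r^2 - 6*r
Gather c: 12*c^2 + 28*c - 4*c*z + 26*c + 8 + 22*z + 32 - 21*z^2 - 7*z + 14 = 12*c^2 + c*(54 - 4*z) - 21*z^2 + 15*z + 54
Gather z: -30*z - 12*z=-42*z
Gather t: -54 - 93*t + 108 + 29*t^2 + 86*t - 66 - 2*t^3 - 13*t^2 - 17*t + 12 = -2*t^3 + 16*t^2 - 24*t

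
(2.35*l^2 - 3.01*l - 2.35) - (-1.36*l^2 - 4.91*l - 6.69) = 3.71*l^2 + 1.9*l + 4.34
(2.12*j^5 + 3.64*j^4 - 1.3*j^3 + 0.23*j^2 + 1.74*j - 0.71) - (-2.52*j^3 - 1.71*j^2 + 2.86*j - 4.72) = 2.12*j^5 + 3.64*j^4 + 1.22*j^3 + 1.94*j^2 - 1.12*j + 4.01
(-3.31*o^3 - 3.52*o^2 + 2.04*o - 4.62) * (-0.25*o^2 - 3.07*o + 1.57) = 0.8275*o^5 + 11.0417*o^4 + 5.0997*o^3 - 10.6342*o^2 + 17.3862*o - 7.2534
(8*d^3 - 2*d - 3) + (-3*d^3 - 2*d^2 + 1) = 5*d^3 - 2*d^2 - 2*d - 2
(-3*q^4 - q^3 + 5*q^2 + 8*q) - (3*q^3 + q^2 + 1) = -3*q^4 - 4*q^3 + 4*q^2 + 8*q - 1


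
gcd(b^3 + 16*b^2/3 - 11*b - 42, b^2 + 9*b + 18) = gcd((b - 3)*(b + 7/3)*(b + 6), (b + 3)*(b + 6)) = b + 6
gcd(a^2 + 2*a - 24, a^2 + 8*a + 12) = a + 6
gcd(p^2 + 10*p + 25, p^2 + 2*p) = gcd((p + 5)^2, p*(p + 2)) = 1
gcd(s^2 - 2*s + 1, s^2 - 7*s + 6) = s - 1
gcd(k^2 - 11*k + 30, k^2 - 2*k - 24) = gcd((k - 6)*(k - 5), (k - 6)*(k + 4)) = k - 6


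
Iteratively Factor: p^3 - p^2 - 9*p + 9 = (p - 3)*(p^2 + 2*p - 3) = (p - 3)*(p - 1)*(p + 3)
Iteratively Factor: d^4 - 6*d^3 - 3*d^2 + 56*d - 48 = (d - 4)*(d^3 - 2*d^2 - 11*d + 12) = (d - 4)*(d - 1)*(d^2 - d - 12) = (d - 4)*(d - 1)*(d + 3)*(d - 4)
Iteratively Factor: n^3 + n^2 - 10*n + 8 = (n - 1)*(n^2 + 2*n - 8) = (n - 2)*(n - 1)*(n + 4)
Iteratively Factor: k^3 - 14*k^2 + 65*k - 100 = (k - 4)*(k^2 - 10*k + 25) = (k - 5)*(k - 4)*(k - 5)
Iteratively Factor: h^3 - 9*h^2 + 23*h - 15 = (h - 3)*(h^2 - 6*h + 5) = (h - 3)*(h - 1)*(h - 5)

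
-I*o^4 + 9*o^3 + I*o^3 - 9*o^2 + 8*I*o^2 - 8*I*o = o*(o - 1)*(o + 8*I)*(-I*o + 1)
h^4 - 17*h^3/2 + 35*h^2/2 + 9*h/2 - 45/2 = (h - 5)*(h - 3)*(h - 3/2)*(h + 1)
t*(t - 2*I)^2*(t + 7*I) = t^4 + 3*I*t^3 + 24*t^2 - 28*I*t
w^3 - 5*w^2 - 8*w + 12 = (w - 6)*(w - 1)*(w + 2)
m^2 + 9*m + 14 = (m + 2)*(m + 7)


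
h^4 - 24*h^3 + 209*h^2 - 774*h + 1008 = (h - 8)*(h - 7)*(h - 6)*(h - 3)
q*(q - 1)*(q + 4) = q^3 + 3*q^2 - 4*q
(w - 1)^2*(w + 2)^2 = w^4 + 2*w^3 - 3*w^2 - 4*w + 4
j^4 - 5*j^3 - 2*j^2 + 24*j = j*(j - 4)*(j - 3)*(j + 2)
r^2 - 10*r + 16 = (r - 8)*(r - 2)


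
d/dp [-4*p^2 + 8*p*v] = -8*p + 8*v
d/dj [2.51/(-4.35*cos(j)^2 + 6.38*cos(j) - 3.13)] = (16.0138 - 21.837*cos(j))*sin(j)/(4.35*cos(j)^2 - 6.38*cos(j) + 3.13)^2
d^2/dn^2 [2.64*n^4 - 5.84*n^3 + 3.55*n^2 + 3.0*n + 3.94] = 31.68*n^2 - 35.04*n + 7.1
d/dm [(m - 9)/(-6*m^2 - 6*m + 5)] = (6*m^2 - 108*m - 49)/(36*m^4 + 72*m^3 - 24*m^2 - 60*m + 25)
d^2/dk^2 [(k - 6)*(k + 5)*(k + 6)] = 6*k + 10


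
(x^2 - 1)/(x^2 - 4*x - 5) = (x - 1)/(x - 5)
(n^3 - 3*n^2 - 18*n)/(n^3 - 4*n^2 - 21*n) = (n - 6)/(n - 7)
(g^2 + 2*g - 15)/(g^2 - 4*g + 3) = (g + 5)/(g - 1)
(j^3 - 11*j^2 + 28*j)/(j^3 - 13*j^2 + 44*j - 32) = j*(j - 7)/(j^2 - 9*j + 8)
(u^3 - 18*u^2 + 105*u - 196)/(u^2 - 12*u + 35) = (u^2 - 11*u + 28)/(u - 5)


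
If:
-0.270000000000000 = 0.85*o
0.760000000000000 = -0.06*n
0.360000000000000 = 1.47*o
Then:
No Solution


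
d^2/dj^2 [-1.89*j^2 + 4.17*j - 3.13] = -3.78000000000000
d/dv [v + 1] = 1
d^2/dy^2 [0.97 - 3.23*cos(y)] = 3.23*cos(y)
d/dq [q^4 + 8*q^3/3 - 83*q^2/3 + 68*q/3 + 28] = 4*q^3 + 8*q^2 - 166*q/3 + 68/3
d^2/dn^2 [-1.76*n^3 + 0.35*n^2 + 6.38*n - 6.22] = 0.7 - 10.56*n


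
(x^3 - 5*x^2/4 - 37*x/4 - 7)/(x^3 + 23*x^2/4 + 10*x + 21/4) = (x - 4)/(x + 3)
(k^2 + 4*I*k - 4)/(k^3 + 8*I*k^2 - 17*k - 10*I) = (k + 2*I)/(k^2 + 6*I*k - 5)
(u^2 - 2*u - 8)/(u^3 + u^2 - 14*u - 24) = 1/(u + 3)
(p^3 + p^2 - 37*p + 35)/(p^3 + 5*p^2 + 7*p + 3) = (p^3 + p^2 - 37*p + 35)/(p^3 + 5*p^2 + 7*p + 3)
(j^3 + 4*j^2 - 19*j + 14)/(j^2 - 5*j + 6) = (j^2 + 6*j - 7)/(j - 3)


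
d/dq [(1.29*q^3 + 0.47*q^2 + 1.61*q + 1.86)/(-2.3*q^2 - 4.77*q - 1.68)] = (-2.967*q^4 - 12.3066*q^3 - 5.0405*q^2 + 6.9768*q + 6.1674)/(5.29*q^4 + 21.942*q^3 + 30.4809*q^2 + 16.0272*q + 2.8224)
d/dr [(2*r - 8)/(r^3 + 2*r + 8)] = 2*(r^3 + 2*r - (r - 4)*(3*r^2 + 2) + 8)/(r^3 + 2*r + 8)^2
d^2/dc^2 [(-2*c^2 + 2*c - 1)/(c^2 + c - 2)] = 2*(4*c^3 - 15*c^2 + 9*c - 7)/(c^6 + 3*c^5 - 3*c^4 - 11*c^3 + 6*c^2 + 12*c - 8)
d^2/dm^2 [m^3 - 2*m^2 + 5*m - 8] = 6*m - 4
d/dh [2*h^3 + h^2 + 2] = 2*h*(3*h + 1)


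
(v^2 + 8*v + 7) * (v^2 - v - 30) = v^4 + 7*v^3 - 31*v^2 - 247*v - 210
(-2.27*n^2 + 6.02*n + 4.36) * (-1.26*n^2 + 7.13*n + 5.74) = 2.8602*n^4 - 23.7703*n^3 + 24.3992*n^2 + 65.6416*n + 25.0264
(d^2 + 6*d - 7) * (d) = d^3 + 6*d^2 - 7*d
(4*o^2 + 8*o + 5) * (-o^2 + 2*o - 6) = -4*o^4 - 13*o^2 - 38*o - 30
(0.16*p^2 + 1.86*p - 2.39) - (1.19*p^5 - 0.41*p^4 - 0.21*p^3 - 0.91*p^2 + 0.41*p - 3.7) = -1.19*p^5 + 0.41*p^4 + 0.21*p^3 + 1.07*p^2 + 1.45*p + 1.31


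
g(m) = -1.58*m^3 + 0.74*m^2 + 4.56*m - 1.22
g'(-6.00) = -174.96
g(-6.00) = 339.34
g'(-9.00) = -392.70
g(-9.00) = 1169.50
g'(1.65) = -5.90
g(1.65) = 1.22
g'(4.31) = -77.11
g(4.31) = -94.32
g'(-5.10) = -126.28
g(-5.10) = 204.36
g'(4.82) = -98.43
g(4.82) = -138.98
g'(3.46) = -47.06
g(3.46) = -42.03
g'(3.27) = -41.28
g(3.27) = -33.64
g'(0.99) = 1.38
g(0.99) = 2.49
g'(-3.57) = -61.13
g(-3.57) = 63.82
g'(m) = -4.74*m^2 + 1.48*m + 4.56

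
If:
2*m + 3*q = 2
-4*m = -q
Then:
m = 1/7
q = 4/7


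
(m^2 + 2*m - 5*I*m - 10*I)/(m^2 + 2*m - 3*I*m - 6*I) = (m - 5*I)/(m - 3*I)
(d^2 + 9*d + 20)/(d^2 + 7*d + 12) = (d + 5)/(d + 3)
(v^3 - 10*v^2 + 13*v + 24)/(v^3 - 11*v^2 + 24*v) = (v + 1)/v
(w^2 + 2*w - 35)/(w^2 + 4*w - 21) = (w - 5)/(w - 3)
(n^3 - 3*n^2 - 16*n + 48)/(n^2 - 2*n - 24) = (n^2 - 7*n + 12)/(n - 6)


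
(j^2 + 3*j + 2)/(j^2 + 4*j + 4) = (j + 1)/(j + 2)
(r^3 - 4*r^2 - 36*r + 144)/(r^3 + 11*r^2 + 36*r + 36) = (r^2 - 10*r + 24)/(r^2 + 5*r + 6)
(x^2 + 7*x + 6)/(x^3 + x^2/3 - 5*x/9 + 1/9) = 9*(x + 6)/(9*x^2 - 6*x + 1)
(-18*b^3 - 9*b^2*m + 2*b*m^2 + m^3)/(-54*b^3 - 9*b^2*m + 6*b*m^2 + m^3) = (2*b + m)/(6*b + m)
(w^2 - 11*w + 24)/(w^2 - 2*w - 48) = (w - 3)/(w + 6)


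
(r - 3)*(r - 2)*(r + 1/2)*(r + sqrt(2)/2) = r^4 - 9*r^3/2 + sqrt(2)*r^3/2 - 9*sqrt(2)*r^2/4 + 7*r^2/2 + 7*sqrt(2)*r/4 + 3*r + 3*sqrt(2)/2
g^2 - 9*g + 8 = (g - 8)*(g - 1)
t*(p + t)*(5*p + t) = 5*p^2*t + 6*p*t^2 + t^3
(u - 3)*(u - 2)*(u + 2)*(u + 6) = u^4 + 3*u^3 - 22*u^2 - 12*u + 72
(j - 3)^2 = j^2 - 6*j + 9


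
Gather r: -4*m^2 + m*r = -4*m^2 + m*r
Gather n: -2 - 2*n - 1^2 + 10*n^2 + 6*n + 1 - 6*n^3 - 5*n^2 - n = -6*n^3 + 5*n^2 + 3*n - 2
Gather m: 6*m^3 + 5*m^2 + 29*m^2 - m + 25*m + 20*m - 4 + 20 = 6*m^3 + 34*m^2 + 44*m + 16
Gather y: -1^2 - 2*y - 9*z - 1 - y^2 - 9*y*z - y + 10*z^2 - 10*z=-y^2 + y*(-9*z - 3) + 10*z^2 - 19*z - 2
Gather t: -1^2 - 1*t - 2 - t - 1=-2*t - 4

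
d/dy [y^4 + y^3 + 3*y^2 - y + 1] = 4*y^3 + 3*y^2 + 6*y - 1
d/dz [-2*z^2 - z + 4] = -4*z - 1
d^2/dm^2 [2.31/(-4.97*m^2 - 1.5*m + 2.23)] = (114.118158*m^2 + 34.4421*m - 2.31*(9.94*m + 1.5)*(19.88*m + 3.0) - 51.203922)/(4.97*m^2 + 1.5*m - 2.23)^3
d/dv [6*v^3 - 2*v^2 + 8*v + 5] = 18*v^2 - 4*v + 8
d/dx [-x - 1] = -1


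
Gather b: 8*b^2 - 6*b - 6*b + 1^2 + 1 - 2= 8*b^2 - 12*b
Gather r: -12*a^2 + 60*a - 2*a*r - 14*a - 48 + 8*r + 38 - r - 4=-12*a^2 + 46*a + r*(7 - 2*a) - 14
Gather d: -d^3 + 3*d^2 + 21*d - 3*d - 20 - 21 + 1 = -d^3 + 3*d^2 + 18*d - 40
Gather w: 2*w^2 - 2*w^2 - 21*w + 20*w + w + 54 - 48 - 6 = 0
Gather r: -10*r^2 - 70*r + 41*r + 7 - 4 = -10*r^2 - 29*r + 3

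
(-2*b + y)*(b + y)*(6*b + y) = -12*b^3 - 8*b^2*y + 5*b*y^2 + y^3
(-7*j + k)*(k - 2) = -7*j*k + 14*j + k^2 - 2*k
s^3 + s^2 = s^2*(s + 1)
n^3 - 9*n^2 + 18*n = n*(n - 6)*(n - 3)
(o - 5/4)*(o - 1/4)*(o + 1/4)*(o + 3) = o^4 + 7*o^3/4 - 61*o^2/16 - 7*o/64 + 15/64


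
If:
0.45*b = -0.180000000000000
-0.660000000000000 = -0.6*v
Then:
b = -0.40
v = 1.10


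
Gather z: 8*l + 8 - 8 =8*l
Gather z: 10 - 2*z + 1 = 11 - 2*z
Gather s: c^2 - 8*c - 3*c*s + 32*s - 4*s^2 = c^2 - 8*c - 4*s^2 + s*(32 - 3*c)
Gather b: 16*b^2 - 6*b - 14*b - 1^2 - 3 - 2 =16*b^2 - 20*b - 6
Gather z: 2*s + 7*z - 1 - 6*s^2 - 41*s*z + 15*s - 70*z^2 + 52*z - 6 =-6*s^2 + 17*s - 70*z^2 + z*(59 - 41*s) - 7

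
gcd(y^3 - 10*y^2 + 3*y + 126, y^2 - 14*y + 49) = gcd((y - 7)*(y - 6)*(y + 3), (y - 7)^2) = y - 7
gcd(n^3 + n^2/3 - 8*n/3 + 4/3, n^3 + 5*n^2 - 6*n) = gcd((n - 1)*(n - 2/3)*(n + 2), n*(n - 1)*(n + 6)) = n - 1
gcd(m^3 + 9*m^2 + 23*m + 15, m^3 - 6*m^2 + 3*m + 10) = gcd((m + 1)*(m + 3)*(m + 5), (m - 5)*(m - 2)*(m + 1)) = m + 1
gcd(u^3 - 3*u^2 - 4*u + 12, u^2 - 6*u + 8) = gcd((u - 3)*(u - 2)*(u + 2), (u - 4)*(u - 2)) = u - 2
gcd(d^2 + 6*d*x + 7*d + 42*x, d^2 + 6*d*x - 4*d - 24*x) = d + 6*x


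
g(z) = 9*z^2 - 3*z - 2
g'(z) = 18*z - 3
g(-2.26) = 50.75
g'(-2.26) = -43.68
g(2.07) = 30.35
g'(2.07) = 34.26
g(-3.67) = 130.23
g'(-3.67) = -69.06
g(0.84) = 1.83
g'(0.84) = 12.12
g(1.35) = 10.35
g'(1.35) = 21.30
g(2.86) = 63.04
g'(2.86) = 48.48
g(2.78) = 59.22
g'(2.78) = 47.04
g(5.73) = 276.31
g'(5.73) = 100.14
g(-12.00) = 1330.00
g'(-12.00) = -219.00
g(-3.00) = 88.00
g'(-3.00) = -57.00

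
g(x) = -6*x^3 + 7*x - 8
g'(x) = 7 - 18*x^2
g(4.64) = -574.90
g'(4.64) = -380.53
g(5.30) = -864.16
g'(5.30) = -498.62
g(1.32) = -12.56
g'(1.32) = -24.36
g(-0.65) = -10.90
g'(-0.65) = -0.60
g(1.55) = -19.49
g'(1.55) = -36.24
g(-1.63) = 6.57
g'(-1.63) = -40.82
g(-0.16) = -9.10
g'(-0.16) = 6.54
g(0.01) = -7.93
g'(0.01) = 7.00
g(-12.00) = 10276.00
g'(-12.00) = -2585.00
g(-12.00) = 10276.00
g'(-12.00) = -2585.00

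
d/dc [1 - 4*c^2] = -8*c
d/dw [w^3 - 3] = 3*w^2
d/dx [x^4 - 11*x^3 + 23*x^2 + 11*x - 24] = 4*x^3 - 33*x^2 + 46*x + 11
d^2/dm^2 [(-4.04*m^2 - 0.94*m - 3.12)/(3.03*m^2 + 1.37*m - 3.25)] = (16.280796*m^3 - 410.569848*m^2 - 133.248492*m - 166.875956)/(27.818127*m^6 + 37.733499*m^5 - 72.452754*m^4 - 78.375097*m^3 + 77.71335*m^2 + 43.411875*m - 34.328125)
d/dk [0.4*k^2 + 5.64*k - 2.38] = 0.8*k + 5.64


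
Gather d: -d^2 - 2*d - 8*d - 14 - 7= -d^2 - 10*d - 21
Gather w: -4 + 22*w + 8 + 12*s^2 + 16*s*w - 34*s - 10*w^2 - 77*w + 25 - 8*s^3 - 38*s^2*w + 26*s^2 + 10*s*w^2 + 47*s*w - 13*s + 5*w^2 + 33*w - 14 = -8*s^3 + 38*s^2 - 47*s + w^2*(10*s - 5) + w*(-38*s^2 + 63*s - 22) + 15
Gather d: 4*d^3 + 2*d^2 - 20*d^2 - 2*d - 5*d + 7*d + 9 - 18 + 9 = 4*d^3 - 18*d^2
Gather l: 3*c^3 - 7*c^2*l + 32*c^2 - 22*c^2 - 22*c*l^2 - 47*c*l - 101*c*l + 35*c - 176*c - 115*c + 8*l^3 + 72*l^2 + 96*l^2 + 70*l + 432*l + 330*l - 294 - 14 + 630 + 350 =3*c^3 + 10*c^2 - 256*c + 8*l^3 + l^2*(168 - 22*c) + l*(-7*c^2 - 148*c + 832) + 672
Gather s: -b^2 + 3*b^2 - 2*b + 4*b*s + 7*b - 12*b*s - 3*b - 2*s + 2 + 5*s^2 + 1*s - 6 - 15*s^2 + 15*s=2*b^2 + 2*b - 10*s^2 + s*(14 - 8*b) - 4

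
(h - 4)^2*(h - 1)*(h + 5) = h^4 - 4*h^3 - 21*h^2 + 104*h - 80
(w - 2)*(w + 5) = w^2 + 3*w - 10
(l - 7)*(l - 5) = l^2 - 12*l + 35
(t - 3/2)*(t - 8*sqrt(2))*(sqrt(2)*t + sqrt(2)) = sqrt(2)*t^3 - 16*t^2 - sqrt(2)*t^2/2 - 3*sqrt(2)*t/2 + 8*t + 24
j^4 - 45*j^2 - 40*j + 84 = (j - 7)*(j - 1)*(j + 2)*(j + 6)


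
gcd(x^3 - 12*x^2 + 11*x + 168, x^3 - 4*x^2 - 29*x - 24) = x^2 - 5*x - 24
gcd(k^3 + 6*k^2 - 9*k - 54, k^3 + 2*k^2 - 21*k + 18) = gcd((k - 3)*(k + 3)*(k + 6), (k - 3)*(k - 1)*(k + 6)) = k^2 + 3*k - 18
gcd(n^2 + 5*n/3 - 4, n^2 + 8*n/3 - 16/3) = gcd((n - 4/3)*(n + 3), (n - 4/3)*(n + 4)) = n - 4/3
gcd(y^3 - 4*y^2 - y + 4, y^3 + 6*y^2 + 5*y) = y + 1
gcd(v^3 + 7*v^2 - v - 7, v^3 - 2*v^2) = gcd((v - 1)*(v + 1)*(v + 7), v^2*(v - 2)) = 1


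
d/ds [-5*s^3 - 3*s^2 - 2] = 3*s*(-5*s - 2)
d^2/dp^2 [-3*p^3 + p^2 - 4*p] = 2 - 18*p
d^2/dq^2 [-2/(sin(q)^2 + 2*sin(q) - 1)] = 4*(2*sin(q)^4 + 3*sin(q)^3 + sin(q)^2 - 5*sin(q) - 5)/(2*sin(q) - cos(q)^2)^3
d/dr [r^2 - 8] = 2*r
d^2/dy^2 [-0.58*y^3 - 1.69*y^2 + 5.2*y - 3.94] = -3.48*y - 3.38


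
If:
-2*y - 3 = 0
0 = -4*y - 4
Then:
No Solution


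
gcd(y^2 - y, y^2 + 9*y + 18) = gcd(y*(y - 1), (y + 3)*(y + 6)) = 1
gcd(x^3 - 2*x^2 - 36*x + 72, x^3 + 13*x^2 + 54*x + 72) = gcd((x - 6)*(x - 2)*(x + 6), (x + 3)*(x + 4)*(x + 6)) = x + 6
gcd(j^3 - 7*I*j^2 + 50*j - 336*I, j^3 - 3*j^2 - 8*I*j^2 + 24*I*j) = j - 8*I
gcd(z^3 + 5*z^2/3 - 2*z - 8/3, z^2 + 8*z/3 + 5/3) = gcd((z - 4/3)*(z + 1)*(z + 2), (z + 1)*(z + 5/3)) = z + 1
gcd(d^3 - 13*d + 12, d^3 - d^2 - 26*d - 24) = d + 4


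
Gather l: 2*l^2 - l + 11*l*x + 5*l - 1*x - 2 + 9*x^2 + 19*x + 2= 2*l^2 + l*(11*x + 4) + 9*x^2 + 18*x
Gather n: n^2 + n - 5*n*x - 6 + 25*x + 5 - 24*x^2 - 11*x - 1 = n^2 + n*(1 - 5*x) - 24*x^2 + 14*x - 2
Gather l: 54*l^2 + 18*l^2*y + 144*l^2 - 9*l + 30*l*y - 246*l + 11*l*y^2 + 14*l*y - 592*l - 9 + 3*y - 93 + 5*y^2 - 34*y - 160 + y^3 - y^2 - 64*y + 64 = l^2*(18*y + 198) + l*(11*y^2 + 44*y - 847) + y^3 + 4*y^2 - 95*y - 198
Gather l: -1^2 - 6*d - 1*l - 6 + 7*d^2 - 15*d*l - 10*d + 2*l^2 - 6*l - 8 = 7*d^2 - 16*d + 2*l^2 + l*(-15*d - 7) - 15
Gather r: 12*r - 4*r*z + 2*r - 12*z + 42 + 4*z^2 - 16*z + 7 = r*(14 - 4*z) + 4*z^2 - 28*z + 49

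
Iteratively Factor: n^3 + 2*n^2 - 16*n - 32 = (n - 4)*(n^2 + 6*n + 8) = (n - 4)*(n + 4)*(n + 2)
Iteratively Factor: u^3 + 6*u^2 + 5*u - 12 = (u + 3)*(u^2 + 3*u - 4) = (u - 1)*(u + 3)*(u + 4)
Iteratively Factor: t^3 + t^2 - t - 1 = (t + 1)*(t^2 - 1) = (t + 1)^2*(t - 1)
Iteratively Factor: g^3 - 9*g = (g - 3)*(g^2 + 3*g) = (g - 3)*(g + 3)*(g)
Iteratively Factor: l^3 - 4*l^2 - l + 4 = (l + 1)*(l^2 - 5*l + 4) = (l - 1)*(l + 1)*(l - 4)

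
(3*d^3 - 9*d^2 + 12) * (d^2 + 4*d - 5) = 3*d^5 + 3*d^4 - 51*d^3 + 57*d^2 + 48*d - 60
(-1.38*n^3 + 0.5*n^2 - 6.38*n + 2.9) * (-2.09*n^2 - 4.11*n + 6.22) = 2.8842*n^5 + 4.6268*n^4 + 2.6956*n^3 + 23.2708*n^2 - 51.6026*n + 18.038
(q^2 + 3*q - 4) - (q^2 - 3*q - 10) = 6*q + 6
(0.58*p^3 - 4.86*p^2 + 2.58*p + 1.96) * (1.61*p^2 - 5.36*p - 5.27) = 0.9338*p^5 - 10.9334*p^4 + 27.1468*p^3 + 14.939*p^2 - 24.1022*p - 10.3292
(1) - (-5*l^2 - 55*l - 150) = 5*l^2 + 55*l + 151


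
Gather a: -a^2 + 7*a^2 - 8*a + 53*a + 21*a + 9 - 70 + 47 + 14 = 6*a^2 + 66*a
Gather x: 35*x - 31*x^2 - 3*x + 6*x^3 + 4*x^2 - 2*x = 6*x^3 - 27*x^2 + 30*x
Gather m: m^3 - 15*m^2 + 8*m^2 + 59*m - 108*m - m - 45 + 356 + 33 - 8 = m^3 - 7*m^2 - 50*m + 336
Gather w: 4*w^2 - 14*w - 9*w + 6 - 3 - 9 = 4*w^2 - 23*w - 6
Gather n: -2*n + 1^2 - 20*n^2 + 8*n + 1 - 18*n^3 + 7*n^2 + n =-18*n^3 - 13*n^2 + 7*n + 2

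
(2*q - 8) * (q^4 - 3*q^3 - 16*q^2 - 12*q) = 2*q^5 - 14*q^4 - 8*q^3 + 104*q^2 + 96*q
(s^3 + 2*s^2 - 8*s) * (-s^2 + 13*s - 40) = -s^5 + 11*s^4 - 6*s^3 - 184*s^2 + 320*s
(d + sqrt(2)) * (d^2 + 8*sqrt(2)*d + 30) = d^3 + 9*sqrt(2)*d^2 + 46*d + 30*sqrt(2)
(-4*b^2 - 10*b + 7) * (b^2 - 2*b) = -4*b^4 - 2*b^3 + 27*b^2 - 14*b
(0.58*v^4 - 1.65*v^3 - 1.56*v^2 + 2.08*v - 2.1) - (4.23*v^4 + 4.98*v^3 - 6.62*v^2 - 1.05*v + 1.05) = -3.65*v^4 - 6.63*v^3 + 5.06*v^2 + 3.13*v - 3.15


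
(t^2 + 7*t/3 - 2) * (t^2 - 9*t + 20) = t^4 - 20*t^3/3 - 3*t^2 + 194*t/3 - 40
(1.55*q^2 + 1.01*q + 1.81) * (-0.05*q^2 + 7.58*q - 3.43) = -0.0775*q^4 + 11.6985*q^3 + 2.2488*q^2 + 10.2555*q - 6.2083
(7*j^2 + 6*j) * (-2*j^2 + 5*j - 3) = -14*j^4 + 23*j^3 + 9*j^2 - 18*j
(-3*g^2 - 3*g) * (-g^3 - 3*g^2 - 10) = 3*g^5 + 12*g^4 + 9*g^3 + 30*g^2 + 30*g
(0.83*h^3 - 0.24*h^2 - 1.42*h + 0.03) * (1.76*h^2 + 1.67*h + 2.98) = 1.4608*h^5 + 0.9637*h^4 - 0.4266*h^3 - 3.0338*h^2 - 4.1815*h + 0.0894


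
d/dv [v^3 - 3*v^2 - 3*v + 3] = 3*v^2 - 6*v - 3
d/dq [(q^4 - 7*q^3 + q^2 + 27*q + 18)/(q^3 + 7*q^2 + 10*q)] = (q^6 + 14*q^5 - 20*q^4 - 194*q^3 - 233*q^2 - 252*q - 180)/(q^2*(q^4 + 14*q^3 + 69*q^2 + 140*q + 100))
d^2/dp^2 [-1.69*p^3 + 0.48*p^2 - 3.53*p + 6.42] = 0.96 - 10.14*p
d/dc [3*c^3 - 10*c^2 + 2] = c*(9*c - 20)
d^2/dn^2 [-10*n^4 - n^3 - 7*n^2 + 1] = -120*n^2 - 6*n - 14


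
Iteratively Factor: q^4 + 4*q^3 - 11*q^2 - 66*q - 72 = (q - 4)*(q^3 + 8*q^2 + 21*q + 18) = (q - 4)*(q + 2)*(q^2 + 6*q + 9) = (q - 4)*(q + 2)*(q + 3)*(q + 3)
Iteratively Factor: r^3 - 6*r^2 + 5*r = (r - 1)*(r^2 - 5*r) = (r - 5)*(r - 1)*(r)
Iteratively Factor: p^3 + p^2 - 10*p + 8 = (p - 1)*(p^2 + 2*p - 8) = (p - 2)*(p - 1)*(p + 4)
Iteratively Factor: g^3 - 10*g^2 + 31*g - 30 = (g - 5)*(g^2 - 5*g + 6) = (g - 5)*(g - 2)*(g - 3)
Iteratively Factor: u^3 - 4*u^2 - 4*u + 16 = (u + 2)*(u^2 - 6*u + 8) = (u - 2)*(u + 2)*(u - 4)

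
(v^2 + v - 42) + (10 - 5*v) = v^2 - 4*v - 32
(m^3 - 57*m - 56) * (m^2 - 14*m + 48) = m^5 - 14*m^4 - 9*m^3 + 742*m^2 - 1952*m - 2688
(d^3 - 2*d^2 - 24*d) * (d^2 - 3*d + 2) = d^5 - 5*d^4 - 16*d^3 + 68*d^2 - 48*d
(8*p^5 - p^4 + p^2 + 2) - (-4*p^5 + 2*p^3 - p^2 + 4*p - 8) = 12*p^5 - p^4 - 2*p^3 + 2*p^2 - 4*p + 10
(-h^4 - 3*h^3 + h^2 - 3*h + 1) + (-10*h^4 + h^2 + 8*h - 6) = -11*h^4 - 3*h^3 + 2*h^2 + 5*h - 5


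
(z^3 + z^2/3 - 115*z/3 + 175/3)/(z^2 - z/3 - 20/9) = 3*(z^2 + 2*z - 35)/(3*z + 4)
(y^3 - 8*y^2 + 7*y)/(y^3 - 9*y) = (y^2 - 8*y + 7)/(y^2 - 9)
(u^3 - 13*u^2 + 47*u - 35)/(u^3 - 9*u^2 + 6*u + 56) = (u^2 - 6*u + 5)/(u^2 - 2*u - 8)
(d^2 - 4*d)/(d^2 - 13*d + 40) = d*(d - 4)/(d^2 - 13*d + 40)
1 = 1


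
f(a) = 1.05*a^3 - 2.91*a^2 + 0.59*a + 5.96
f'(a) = 3.15*a^2 - 5.82*a + 0.59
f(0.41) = 5.79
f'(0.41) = -1.27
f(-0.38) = 5.26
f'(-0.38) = 3.26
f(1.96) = 3.84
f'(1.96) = 1.28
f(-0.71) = 3.70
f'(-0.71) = 6.31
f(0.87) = 4.96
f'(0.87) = -2.09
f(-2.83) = -42.81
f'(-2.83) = 42.29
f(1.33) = 4.07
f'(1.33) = -1.58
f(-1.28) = -1.76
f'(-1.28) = 13.20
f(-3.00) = -50.35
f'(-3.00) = 46.40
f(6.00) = 131.54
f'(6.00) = 79.07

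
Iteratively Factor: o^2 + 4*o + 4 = (o + 2)*(o + 2)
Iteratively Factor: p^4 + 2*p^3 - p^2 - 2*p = (p - 1)*(p^3 + 3*p^2 + 2*p) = p*(p - 1)*(p^2 + 3*p + 2) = p*(p - 1)*(p + 2)*(p + 1)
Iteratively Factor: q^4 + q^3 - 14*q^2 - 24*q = (q - 4)*(q^3 + 5*q^2 + 6*q) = (q - 4)*(q + 2)*(q^2 + 3*q) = (q - 4)*(q + 2)*(q + 3)*(q)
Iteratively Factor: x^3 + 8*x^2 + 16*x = (x)*(x^2 + 8*x + 16) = x*(x + 4)*(x + 4)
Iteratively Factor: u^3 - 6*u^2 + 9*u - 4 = (u - 1)*(u^2 - 5*u + 4) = (u - 1)^2*(u - 4)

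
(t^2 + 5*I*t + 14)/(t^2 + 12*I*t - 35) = (t - 2*I)/(t + 5*I)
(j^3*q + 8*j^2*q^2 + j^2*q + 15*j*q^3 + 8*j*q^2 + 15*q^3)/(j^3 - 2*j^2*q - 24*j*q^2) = q*(-j^3 - 8*j^2*q - j^2 - 15*j*q^2 - 8*j*q - 15*q^2)/(j*(-j^2 + 2*j*q + 24*q^2))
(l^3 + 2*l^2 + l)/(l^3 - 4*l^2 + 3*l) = (l^2 + 2*l + 1)/(l^2 - 4*l + 3)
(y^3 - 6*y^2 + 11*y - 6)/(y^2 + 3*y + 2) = (y^3 - 6*y^2 + 11*y - 6)/(y^2 + 3*y + 2)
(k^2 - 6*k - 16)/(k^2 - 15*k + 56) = (k + 2)/(k - 7)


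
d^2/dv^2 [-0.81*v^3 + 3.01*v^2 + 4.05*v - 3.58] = 6.02 - 4.86*v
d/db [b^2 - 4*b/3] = 2*b - 4/3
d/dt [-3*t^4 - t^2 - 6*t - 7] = -12*t^3 - 2*t - 6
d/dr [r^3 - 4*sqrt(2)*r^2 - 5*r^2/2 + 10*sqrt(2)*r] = 3*r^2 - 8*sqrt(2)*r - 5*r + 10*sqrt(2)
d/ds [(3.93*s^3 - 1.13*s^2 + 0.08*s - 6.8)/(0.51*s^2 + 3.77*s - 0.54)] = (2.0043*s^4 + 29.6322*s^3 - 10.6675*s^2 + 8.1564*s + 25.5928)/(0.2601*s^4 + 3.8454*s^3 + 13.6621*s^2 - 4.0716*s + 0.2916)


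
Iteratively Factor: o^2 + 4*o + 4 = (o + 2)*(o + 2)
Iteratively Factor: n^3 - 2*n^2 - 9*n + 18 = (n - 2)*(n^2 - 9) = (n - 2)*(n + 3)*(n - 3)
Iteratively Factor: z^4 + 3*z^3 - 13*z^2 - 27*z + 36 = (z - 1)*(z^3 + 4*z^2 - 9*z - 36) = (z - 3)*(z - 1)*(z^2 + 7*z + 12) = (z - 3)*(z - 1)*(z + 3)*(z + 4)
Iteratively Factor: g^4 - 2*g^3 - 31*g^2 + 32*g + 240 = (g + 4)*(g^3 - 6*g^2 - 7*g + 60) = (g + 3)*(g + 4)*(g^2 - 9*g + 20) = (g - 4)*(g + 3)*(g + 4)*(g - 5)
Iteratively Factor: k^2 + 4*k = (k)*(k + 4)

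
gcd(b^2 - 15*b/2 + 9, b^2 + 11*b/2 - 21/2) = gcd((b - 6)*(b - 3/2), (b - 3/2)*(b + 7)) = b - 3/2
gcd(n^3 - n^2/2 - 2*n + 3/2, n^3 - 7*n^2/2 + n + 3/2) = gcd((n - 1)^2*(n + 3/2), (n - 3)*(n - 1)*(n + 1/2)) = n - 1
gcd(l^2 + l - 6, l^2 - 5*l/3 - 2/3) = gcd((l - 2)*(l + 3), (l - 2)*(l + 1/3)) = l - 2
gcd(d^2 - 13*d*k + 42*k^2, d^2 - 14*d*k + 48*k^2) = d - 6*k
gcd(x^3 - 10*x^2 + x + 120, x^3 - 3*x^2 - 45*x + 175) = x - 5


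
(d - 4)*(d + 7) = d^2 + 3*d - 28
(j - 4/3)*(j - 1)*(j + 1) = j^3 - 4*j^2/3 - j + 4/3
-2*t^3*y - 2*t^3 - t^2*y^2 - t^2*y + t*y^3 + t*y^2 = (-2*t + y)*(t + y)*(t*y + t)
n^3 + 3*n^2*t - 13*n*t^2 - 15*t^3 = (n - 3*t)*(n + t)*(n + 5*t)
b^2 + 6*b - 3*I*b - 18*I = (b + 6)*(b - 3*I)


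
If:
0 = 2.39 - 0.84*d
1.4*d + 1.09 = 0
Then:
No Solution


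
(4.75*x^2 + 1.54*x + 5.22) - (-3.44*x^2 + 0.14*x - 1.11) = 8.19*x^2 + 1.4*x + 6.33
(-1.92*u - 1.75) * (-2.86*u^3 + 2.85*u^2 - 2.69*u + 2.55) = 5.4912*u^4 - 0.467*u^3 + 0.1773*u^2 - 0.1885*u - 4.4625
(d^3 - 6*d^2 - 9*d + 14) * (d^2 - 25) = d^5 - 6*d^4 - 34*d^3 + 164*d^2 + 225*d - 350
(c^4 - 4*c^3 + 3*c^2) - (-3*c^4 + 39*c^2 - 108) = 4*c^4 - 4*c^3 - 36*c^2 + 108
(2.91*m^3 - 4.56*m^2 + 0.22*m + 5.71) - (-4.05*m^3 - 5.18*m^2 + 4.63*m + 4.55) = 6.96*m^3 + 0.62*m^2 - 4.41*m + 1.16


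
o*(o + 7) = o^2 + 7*o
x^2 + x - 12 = (x - 3)*(x + 4)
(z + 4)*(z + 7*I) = z^2 + 4*z + 7*I*z + 28*I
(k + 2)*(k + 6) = k^2 + 8*k + 12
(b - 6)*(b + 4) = b^2 - 2*b - 24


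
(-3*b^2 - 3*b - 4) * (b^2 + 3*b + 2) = -3*b^4 - 12*b^3 - 19*b^2 - 18*b - 8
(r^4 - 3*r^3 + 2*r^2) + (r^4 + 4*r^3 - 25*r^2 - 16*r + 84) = 2*r^4 + r^3 - 23*r^2 - 16*r + 84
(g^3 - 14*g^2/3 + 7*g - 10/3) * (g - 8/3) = g^4 - 22*g^3/3 + 175*g^2/9 - 22*g + 80/9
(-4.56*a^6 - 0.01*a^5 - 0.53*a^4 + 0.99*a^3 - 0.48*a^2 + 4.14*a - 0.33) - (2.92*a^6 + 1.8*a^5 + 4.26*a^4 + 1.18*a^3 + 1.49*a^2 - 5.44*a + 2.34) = -7.48*a^6 - 1.81*a^5 - 4.79*a^4 - 0.19*a^3 - 1.97*a^2 + 9.58*a - 2.67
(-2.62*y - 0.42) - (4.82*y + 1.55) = -7.44*y - 1.97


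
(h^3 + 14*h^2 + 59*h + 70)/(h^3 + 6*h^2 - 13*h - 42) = (h + 5)/(h - 3)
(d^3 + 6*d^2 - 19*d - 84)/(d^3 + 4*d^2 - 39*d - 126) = (d - 4)/(d - 6)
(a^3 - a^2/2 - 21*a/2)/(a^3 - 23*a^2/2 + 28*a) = (a + 3)/(a - 8)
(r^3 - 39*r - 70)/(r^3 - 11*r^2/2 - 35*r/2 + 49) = 2*(r^2 + 7*r + 10)/(2*r^2 + 3*r - 14)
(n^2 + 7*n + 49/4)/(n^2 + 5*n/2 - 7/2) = (n + 7/2)/(n - 1)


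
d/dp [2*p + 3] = 2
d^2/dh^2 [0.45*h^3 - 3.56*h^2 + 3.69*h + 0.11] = 2.7*h - 7.12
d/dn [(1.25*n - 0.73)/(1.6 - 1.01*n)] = (1.275327*n - 2.02032)/(1.01*n - 1.6)^3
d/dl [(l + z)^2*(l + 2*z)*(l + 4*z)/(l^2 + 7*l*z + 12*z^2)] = (2*l^3 + 13*l^2*z + 24*l*z^2 + 13*z^3)/(l^2 + 6*l*z + 9*z^2)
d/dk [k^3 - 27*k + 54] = 3*k^2 - 27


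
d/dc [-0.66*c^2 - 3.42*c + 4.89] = -1.32*c - 3.42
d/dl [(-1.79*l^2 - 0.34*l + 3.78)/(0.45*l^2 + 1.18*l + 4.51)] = (-1.9592*l^2 - 19.5478*l - 5.9938)/(0.2025*l^4 + 1.062*l^3 + 5.4514*l^2 + 10.6436*l + 20.3401)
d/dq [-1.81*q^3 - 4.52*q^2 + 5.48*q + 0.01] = -5.43*q^2 - 9.04*q + 5.48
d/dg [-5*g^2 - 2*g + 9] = -10*g - 2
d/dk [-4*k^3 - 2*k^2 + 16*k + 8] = -12*k^2 - 4*k + 16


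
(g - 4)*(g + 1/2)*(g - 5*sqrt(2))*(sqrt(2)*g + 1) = sqrt(2)*g^4 - 9*g^3 - 7*sqrt(2)*g^3/2 - 7*sqrt(2)*g^2 + 63*g^2/2 + 18*g + 35*sqrt(2)*g/2 + 10*sqrt(2)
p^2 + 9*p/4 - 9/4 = (p - 3/4)*(p + 3)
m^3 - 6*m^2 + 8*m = m*(m - 4)*(m - 2)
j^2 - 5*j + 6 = (j - 3)*(j - 2)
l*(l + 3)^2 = l^3 + 6*l^2 + 9*l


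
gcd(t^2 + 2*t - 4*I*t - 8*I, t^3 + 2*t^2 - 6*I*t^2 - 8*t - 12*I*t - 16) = t^2 + t*(2 - 4*I) - 8*I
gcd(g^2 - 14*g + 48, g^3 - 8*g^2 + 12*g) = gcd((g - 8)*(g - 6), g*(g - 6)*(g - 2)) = g - 6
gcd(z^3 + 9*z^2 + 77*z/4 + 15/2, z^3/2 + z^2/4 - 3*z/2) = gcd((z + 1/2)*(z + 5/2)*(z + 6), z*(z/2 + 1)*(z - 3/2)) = 1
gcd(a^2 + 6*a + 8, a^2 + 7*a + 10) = a + 2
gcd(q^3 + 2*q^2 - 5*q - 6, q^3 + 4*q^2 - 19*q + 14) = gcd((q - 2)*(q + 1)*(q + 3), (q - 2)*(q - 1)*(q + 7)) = q - 2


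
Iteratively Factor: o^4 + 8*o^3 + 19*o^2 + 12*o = (o + 3)*(o^3 + 5*o^2 + 4*o) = (o + 3)*(o + 4)*(o^2 + o) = o*(o + 3)*(o + 4)*(o + 1)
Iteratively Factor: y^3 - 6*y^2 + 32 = (y - 4)*(y^2 - 2*y - 8) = (y - 4)^2*(y + 2)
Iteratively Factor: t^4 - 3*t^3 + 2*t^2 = (t - 2)*(t^3 - t^2) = t*(t - 2)*(t^2 - t) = t*(t - 2)*(t - 1)*(t)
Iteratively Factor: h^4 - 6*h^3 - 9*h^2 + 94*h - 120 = (h - 3)*(h^3 - 3*h^2 - 18*h + 40) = (h - 3)*(h + 4)*(h^2 - 7*h + 10) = (h - 5)*(h - 3)*(h + 4)*(h - 2)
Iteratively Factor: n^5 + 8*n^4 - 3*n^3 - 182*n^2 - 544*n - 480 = (n + 2)*(n^4 + 6*n^3 - 15*n^2 - 152*n - 240) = (n + 2)*(n + 3)*(n^3 + 3*n^2 - 24*n - 80) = (n + 2)*(n + 3)*(n + 4)*(n^2 - n - 20) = (n - 5)*(n + 2)*(n + 3)*(n + 4)*(n + 4)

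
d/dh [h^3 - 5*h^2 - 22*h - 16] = 3*h^2 - 10*h - 22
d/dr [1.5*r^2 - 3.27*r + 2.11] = 3.0*r - 3.27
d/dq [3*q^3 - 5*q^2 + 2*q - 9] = 9*q^2 - 10*q + 2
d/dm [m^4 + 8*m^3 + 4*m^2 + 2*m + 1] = 4*m^3 + 24*m^2 + 8*m + 2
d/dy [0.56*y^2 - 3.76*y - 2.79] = 1.12*y - 3.76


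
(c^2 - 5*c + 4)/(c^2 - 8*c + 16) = (c - 1)/(c - 4)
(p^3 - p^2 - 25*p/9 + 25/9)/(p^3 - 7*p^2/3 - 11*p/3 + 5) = (p - 5/3)/(p - 3)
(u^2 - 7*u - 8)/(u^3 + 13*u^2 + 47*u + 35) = (u - 8)/(u^2 + 12*u + 35)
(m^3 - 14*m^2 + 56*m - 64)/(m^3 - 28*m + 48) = (m - 8)/(m + 6)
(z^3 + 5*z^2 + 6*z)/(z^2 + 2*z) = z + 3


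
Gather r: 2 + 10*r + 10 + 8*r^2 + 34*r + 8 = 8*r^2 + 44*r + 20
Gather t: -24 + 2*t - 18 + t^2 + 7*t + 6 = t^2 + 9*t - 36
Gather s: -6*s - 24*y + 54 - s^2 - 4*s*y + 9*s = -s^2 + s*(3 - 4*y) - 24*y + 54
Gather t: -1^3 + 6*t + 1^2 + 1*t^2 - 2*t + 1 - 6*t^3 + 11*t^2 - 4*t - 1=-6*t^3 + 12*t^2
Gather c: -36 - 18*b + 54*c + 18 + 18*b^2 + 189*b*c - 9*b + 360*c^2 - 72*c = 18*b^2 - 27*b + 360*c^2 + c*(189*b - 18) - 18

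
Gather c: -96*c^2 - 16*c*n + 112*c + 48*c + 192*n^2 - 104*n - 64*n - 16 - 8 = -96*c^2 + c*(160 - 16*n) + 192*n^2 - 168*n - 24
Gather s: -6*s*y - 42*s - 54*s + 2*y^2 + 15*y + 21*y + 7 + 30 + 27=s*(-6*y - 96) + 2*y^2 + 36*y + 64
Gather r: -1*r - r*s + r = -r*s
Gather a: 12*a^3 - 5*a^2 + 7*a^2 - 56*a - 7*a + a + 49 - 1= 12*a^3 + 2*a^2 - 62*a + 48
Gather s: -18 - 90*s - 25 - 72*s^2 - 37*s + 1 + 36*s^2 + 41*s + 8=-36*s^2 - 86*s - 34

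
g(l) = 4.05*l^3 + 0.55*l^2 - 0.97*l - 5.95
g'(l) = 12.15*l^2 + 1.1*l - 0.97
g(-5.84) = -788.19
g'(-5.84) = 406.99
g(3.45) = 163.56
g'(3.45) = 147.44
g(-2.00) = -34.21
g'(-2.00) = 45.43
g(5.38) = 635.42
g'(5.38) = 356.62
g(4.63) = 403.32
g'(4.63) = 264.58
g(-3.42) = -158.21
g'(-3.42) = 137.38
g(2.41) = 51.60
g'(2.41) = 72.25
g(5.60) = 717.11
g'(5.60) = 386.21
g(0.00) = -5.95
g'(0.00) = -0.97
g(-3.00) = -107.44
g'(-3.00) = 105.08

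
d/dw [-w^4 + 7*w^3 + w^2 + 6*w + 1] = -4*w^3 + 21*w^2 + 2*w + 6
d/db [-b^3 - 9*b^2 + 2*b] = -3*b^2 - 18*b + 2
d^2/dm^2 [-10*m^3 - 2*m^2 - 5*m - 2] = -60*m - 4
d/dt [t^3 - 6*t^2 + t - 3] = 3*t^2 - 12*t + 1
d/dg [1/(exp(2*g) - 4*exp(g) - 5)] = 2*(2 - exp(g))*exp(g)/(-exp(2*g) + 4*exp(g) + 5)^2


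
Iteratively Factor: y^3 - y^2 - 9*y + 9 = (y - 3)*(y^2 + 2*y - 3) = (y - 3)*(y + 3)*(y - 1)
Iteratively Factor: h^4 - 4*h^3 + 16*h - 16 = (h - 2)*(h^3 - 2*h^2 - 4*h + 8) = (h - 2)^2*(h^2 - 4) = (h - 2)^2*(h + 2)*(h - 2)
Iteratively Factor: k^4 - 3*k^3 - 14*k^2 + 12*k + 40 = (k + 2)*(k^3 - 5*k^2 - 4*k + 20) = (k - 2)*(k + 2)*(k^2 - 3*k - 10) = (k - 5)*(k - 2)*(k + 2)*(k + 2)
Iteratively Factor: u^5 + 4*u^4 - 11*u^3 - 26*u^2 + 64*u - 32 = (u + 4)*(u^4 - 11*u^2 + 18*u - 8) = (u - 1)*(u + 4)*(u^3 + u^2 - 10*u + 8) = (u - 1)^2*(u + 4)*(u^2 + 2*u - 8) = (u - 2)*(u - 1)^2*(u + 4)*(u + 4)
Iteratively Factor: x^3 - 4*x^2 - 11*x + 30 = (x - 2)*(x^2 - 2*x - 15) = (x - 2)*(x + 3)*(x - 5)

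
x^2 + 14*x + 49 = (x + 7)^2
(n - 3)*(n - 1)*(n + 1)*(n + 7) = n^4 + 4*n^3 - 22*n^2 - 4*n + 21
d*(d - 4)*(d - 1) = d^3 - 5*d^2 + 4*d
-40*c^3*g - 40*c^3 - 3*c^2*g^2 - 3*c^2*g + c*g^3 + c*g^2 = (-8*c + g)*(5*c + g)*(c*g + c)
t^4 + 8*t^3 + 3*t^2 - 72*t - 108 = (t - 3)*(t + 2)*(t + 3)*(t + 6)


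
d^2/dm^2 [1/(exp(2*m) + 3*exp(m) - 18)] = (2*(2*exp(m) + 3)^2*exp(m) - (4*exp(m) + 3)*(exp(2*m) + 3*exp(m) - 18))*exp(m)/(exp(2*m) + 3*exp(m) - 18)^3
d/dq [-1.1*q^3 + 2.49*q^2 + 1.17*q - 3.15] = -3.3*q^2 + 4.98*q + 1.17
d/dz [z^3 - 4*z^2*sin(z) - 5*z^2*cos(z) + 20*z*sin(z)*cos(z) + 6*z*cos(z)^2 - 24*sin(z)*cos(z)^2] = 5*z^2*sin(z) - 4*z^2*cos(z) + 3*z^2 - 8*z*sin(z) - 6*z*sin(2*z) - 10*z*cos(z) + 20*z*cos(2*z) + 10*sin(2*z) - 6*cos(z) + 3*cos(2*z) - 18*cos(3*z) + 3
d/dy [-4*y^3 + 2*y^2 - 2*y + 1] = -12*y^2 + 4*y - 2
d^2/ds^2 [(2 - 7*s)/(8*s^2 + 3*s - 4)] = 2*(-(7*s - 2)*(16*s + 3)^2 + (168*s + 5)*(8*s^2 + 3*s - 4))/(8*s^2 + 3*s - 4)^3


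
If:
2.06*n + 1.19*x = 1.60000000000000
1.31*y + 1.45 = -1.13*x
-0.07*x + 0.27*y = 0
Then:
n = 1.35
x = -0.99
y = -0.26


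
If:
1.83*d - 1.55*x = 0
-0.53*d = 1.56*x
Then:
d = 0.00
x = 0.00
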